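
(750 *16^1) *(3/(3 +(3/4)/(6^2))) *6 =2073600/29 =71503.45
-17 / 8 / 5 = -17 / 40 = -0.42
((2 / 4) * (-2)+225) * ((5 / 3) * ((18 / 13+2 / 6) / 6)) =37520 / 351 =106.89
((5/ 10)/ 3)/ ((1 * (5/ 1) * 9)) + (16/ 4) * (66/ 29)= 71309/ 7830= 9.11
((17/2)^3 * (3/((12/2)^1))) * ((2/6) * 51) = 83521/16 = 5220.06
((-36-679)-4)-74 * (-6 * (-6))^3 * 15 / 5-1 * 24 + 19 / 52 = -538635481 / 52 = -10358374.63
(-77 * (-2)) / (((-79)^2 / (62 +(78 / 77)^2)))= 747364 / 480557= 1.56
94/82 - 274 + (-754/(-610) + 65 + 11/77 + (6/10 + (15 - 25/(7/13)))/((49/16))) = -928791798/4289215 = -216.54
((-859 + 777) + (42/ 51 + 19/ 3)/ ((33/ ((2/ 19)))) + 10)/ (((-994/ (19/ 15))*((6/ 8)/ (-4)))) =-2630416/ 5377185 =-0.49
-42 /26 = -21 /13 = -1.62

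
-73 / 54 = -1.35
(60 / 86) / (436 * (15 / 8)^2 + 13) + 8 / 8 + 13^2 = 180798710 / 1063519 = 170.00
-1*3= -3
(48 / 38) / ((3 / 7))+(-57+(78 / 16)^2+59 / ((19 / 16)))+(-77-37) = -115037 / 1216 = -94.60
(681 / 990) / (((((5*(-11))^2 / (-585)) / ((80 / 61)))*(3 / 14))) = -330512 / 405955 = -0.81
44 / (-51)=-44 / 51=-0.86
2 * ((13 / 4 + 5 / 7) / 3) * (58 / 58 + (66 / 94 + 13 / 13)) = 4699 / 658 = 7.14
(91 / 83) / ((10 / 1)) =91 / 830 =0.11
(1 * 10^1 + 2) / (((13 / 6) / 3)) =216 / 13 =16.62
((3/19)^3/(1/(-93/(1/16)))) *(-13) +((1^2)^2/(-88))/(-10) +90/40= 473201119/6035920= 78.40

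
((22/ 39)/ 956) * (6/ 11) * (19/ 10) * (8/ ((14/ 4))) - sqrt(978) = 152/ 108745 - sqrt(978) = -31.27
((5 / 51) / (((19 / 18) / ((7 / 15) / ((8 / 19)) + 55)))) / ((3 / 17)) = 6733 / 228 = 29.53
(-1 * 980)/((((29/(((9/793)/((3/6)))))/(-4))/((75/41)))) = 5292000/942877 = 5.61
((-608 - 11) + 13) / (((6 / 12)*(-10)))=606 / 5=121.20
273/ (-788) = -273/ 788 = -0.35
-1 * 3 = -3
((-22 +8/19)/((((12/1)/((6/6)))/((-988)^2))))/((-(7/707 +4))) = 106374008/243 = 437753.12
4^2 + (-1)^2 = 17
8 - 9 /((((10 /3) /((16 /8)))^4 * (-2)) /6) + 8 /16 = 14999 /1250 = 12.00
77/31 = 2.48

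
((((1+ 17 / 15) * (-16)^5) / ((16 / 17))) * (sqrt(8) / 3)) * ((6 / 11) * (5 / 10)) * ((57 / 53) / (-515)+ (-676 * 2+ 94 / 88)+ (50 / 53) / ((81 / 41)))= 2341802100476870656 * sqrt(2) / 4012774425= 825316337.31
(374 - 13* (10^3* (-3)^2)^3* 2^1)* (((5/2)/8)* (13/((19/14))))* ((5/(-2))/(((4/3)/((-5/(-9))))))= 107800874997872875/1824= 59101356906728.55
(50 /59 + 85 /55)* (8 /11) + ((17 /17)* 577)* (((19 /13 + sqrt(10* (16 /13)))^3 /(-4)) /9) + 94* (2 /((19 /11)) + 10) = 1454871880333 /10728117972 - 1825051* sqrt(130) /19773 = -916.77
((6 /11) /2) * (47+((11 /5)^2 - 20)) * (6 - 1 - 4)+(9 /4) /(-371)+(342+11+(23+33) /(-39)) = 5733570463 /15915900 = 360.24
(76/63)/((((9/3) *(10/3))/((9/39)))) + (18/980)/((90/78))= 0.04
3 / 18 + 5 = 31 / 6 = 5.17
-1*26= -26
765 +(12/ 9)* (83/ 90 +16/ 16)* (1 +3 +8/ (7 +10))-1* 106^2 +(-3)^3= -24066614/ 2295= -10486.54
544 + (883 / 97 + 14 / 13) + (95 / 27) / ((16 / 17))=303927187 / 544752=557.92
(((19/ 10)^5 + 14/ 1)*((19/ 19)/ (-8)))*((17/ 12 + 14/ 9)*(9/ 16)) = -414742593/ 51200000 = -8.10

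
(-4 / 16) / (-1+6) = -1 / 20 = -0.05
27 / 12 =9 / 4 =2.25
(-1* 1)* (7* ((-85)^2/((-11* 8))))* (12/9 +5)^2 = 18257575/792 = 23052.49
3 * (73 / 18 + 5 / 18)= 13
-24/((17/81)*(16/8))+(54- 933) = -15915/17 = -936.18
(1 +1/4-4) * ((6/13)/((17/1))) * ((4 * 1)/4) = -33/442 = -0.07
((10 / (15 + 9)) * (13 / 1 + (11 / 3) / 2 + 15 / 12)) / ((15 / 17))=3281 / 432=7.59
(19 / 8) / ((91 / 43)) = 817 / 728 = 1.12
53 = 53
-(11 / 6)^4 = -14641 / 1296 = -11.30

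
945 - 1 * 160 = 785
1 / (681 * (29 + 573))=1 / 409962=0.00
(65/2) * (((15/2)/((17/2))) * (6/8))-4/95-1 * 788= -9903629/12920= -766.53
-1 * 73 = -73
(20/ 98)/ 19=10/ 931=0.01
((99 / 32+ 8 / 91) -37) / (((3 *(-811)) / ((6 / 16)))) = 98479 / 18893056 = 0.01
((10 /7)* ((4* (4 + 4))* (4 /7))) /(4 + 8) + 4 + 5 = 1643 /147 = 11.18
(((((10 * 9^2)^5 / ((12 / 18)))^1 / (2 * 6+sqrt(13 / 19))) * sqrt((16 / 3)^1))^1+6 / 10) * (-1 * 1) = -158997368685600000 * sqrt(3) / 2723 -3 / 5+697356880200000 * sqrt(741) / 2723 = -94163991702536.54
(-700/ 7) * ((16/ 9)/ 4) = -44.44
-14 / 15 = -0.93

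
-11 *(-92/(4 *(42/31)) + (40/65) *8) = 72391/546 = 132.58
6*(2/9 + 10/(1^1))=61.33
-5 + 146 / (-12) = -103 / 6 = -17.17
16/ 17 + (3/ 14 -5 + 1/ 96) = -43801/ 11424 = -3.83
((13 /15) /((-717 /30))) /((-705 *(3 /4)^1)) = 104 /1516455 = 0.00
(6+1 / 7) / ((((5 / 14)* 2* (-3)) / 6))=-86 / 5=-17.20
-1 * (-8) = 8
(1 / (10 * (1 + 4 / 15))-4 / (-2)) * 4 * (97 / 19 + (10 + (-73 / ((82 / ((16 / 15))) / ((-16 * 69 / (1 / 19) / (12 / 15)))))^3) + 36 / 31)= 99000003049317021658774 / 771294911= 128355576624979.21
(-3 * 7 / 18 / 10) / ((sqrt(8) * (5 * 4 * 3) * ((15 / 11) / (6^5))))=-693 * sqrt(2) / 250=-3.92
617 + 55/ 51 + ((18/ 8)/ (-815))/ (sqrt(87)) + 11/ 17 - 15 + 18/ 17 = 604.78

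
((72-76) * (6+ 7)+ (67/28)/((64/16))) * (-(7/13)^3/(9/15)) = 470155/35152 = 13.37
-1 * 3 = -3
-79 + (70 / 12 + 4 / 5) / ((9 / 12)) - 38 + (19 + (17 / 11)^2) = -472447 / 5445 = -86.77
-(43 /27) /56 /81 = -43 /122472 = -0.00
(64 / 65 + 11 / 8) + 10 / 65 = 1307 / 520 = 2.51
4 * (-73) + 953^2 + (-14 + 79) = 907982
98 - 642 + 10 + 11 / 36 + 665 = 4727 / 36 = 131.31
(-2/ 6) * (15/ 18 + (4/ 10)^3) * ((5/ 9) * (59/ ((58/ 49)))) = -1945643/ 234900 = -8.28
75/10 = 15/2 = 7.50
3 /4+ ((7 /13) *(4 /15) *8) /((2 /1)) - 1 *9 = -5987 /780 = -7.68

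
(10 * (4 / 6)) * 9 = 60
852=852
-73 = -73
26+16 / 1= 42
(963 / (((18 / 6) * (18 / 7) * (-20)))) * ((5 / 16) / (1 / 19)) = -14231 / 384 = -37.06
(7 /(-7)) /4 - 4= -17 /4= -4.25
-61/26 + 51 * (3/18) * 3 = 301/13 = 23.15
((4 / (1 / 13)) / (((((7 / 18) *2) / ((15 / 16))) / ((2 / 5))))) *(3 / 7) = 1053 / 98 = 10.74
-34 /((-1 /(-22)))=-748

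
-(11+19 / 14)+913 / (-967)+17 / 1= 50073 / 13538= 3.70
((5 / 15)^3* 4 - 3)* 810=-2310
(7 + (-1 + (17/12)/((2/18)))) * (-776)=-14550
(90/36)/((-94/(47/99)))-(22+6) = -11093/396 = -28.01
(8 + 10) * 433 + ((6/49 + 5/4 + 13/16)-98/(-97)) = 592961105/76048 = 7797.20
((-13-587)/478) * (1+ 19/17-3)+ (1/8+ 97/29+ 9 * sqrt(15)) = 4314715/942616+ 9 * sqrt(15) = 39.43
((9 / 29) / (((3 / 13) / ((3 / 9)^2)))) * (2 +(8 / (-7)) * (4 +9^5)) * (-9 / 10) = 63531 / 7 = 9075.86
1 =1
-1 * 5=-5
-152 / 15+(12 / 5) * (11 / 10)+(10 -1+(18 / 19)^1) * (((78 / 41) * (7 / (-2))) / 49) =-8.85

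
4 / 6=2 / 3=0.67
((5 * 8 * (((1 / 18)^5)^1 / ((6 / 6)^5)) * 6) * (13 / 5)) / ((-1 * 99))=-0.00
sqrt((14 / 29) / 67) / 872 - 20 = -20+sqrt(27202) / 1694296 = -20.00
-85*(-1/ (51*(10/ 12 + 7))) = 10/ 47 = 0.21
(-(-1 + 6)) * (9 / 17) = -45 / 17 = -2.65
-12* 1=-12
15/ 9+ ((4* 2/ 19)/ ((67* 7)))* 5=44675/ 26733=1.67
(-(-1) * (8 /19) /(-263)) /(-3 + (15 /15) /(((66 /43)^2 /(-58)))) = 17424 /300594535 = 0.00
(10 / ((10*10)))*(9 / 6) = 3 / 20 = 0.15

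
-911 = -911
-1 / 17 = -0.06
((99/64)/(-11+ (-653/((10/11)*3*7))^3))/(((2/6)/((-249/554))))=7782712875/149363343084944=0.00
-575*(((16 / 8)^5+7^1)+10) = -28175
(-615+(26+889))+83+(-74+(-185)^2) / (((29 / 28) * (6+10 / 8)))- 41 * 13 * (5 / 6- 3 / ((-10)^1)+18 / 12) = 88998463 / 25230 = 3527.49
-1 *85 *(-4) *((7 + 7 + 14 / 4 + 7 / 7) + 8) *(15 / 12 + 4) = 94605 / 2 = 47302.50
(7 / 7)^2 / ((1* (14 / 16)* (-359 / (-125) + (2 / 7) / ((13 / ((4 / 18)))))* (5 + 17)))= 58500 / 3239731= 0.02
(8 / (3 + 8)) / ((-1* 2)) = -4 / 11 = -0.36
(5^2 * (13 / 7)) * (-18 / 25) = -234 / 7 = -33.43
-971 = -971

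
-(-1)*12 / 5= 12 / 5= 2.40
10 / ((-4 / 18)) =-45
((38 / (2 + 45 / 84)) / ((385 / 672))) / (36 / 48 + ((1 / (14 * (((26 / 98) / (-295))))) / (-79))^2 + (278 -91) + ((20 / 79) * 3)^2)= 53867119488 / 389913910265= 0.14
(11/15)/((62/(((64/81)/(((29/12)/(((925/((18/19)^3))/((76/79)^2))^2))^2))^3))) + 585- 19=6671398394432160232399248298022499183459767375509506429505363762598495391733928029838808405847471/32732453953162446949578997650597240033918446785706395928107155456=203816017093567251191881900000000.00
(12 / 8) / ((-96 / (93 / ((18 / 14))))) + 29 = 5351 / 192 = 27.87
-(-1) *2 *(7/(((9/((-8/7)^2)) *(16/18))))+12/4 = 37/7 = 5.29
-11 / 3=-3.67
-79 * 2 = -158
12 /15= 4 /5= 0.80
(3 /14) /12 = 1 /56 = 0.02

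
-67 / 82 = -0.82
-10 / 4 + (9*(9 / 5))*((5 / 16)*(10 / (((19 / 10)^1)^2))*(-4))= -42305 / 722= -58.59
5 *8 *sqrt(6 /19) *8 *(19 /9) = 320 *sqrt(114) /9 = 379.63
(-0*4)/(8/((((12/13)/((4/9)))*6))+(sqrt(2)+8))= 0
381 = 381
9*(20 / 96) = 15 / 8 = 1.88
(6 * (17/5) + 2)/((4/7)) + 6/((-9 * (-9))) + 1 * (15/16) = 86857/2160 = 40.21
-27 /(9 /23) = -69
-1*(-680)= 680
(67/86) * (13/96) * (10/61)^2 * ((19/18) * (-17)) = -7033325/138242592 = -0.05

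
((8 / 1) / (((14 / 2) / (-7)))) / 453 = -8 / 453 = -0.02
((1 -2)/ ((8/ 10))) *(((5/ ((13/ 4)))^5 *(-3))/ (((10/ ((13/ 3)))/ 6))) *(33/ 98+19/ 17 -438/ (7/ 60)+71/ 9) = -1727743600000/ 5490303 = -314690.03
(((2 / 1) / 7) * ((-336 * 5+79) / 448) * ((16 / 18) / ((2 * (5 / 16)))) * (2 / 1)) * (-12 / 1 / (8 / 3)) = 3202 / 245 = 13.07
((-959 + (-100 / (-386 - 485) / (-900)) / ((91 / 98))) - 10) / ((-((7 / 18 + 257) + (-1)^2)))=3.75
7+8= 15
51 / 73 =0.70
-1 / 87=-0.01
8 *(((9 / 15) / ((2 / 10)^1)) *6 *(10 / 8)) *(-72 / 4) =-3240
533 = 533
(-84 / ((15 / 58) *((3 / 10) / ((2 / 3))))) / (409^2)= -6496 / 1505529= -0.00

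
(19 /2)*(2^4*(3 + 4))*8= 8512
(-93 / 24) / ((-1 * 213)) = 31 / 1704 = 0.02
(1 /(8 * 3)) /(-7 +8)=1 /24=0.04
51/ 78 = 17/ 26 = 0.65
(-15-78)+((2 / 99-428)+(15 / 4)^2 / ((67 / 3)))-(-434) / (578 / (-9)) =-16166922775 / 30670992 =-527.11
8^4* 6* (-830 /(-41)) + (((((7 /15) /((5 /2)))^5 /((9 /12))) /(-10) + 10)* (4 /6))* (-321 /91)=5082347757111196004 /10215966796875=497490.63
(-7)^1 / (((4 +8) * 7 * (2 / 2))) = -0.08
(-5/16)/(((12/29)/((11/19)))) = -1595/3648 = -0.44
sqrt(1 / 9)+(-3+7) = 13 / 3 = 4.33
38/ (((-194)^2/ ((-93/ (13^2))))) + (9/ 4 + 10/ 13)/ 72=18949321/ 457954848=0.04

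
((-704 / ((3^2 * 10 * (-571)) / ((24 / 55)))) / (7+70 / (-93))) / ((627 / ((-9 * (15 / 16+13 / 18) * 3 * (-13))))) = 1541072 / 1733398975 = 0.00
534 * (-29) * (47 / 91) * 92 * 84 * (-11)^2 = -97228045728 / 13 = -7479080440.62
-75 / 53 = -1.42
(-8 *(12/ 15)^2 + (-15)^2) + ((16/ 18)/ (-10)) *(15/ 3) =49373/ 225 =219.44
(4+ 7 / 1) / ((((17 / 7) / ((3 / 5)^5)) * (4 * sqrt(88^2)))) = 1701 / 1700000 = 0.00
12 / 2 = 6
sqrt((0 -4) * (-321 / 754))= sqrt(242034) / 377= 1.30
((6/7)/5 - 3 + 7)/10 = 73/175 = 0.42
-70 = -70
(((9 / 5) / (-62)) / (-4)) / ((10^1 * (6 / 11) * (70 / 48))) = 0.00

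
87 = 87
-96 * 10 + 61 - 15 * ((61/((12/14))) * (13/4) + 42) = -39987/8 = -4998.38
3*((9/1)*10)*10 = 2700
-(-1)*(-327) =-327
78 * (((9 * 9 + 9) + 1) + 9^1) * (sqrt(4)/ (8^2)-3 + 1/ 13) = -90225/ 4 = -22556.25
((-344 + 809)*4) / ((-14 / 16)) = -2125.71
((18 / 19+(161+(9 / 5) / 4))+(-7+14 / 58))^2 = 2941701789321 / 121440400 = 24223.42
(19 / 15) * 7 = 133 / 15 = 8.87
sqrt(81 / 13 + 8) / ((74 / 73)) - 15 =-11.28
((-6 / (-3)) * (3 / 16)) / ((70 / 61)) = 183 / 560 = 0.33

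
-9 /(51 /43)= -129 /17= -7.59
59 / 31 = 1.90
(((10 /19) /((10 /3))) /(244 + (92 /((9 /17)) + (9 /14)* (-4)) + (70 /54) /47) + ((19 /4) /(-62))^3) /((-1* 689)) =74215022075 /736512905615392256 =0.00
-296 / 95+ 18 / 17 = -3322 / 1615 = -2.06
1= 1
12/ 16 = 3/ 4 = 0.75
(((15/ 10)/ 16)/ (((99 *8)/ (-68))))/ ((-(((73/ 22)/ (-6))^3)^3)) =-97931044905357312/ 58871586708267913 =-1.66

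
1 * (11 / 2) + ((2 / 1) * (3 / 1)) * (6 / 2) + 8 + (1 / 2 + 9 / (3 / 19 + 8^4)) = 32.00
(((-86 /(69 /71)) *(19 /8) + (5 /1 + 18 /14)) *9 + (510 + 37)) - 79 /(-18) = -7439585 /5796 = -1283.57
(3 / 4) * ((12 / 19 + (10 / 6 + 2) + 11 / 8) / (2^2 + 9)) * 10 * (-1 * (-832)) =51740 / 19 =2723.16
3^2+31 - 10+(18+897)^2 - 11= 837244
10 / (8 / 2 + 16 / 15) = 75 / 38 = 1.97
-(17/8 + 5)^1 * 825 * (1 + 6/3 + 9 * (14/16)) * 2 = -4091175/32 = -127849.22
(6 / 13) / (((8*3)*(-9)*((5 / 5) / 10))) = -5 / 234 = -0.02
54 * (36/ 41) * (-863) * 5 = -8388360/ 41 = -204594.15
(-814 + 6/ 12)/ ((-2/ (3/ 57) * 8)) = 1627/ 608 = 2.68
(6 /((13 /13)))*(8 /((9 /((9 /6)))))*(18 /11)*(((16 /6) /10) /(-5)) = -0.70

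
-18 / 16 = -9 / 8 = -1.12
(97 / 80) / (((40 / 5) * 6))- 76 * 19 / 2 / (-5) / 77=112393 / 59136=1.90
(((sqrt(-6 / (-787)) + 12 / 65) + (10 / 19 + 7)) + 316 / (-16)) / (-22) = 59473 / 108680-sqrt(4722) / 17314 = 0.54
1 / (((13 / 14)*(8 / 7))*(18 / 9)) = 49 / 104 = 0.47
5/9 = 0.56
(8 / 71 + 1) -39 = -2690 / 71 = -37.89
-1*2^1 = -2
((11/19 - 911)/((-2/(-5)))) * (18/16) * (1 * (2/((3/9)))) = -1167615/76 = -15363.36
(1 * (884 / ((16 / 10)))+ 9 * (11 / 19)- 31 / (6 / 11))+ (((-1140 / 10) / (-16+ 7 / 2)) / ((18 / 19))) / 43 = 30704968 / 61275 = 501.10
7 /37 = 0.19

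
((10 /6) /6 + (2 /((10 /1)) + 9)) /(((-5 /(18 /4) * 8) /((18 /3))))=-2559 /400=-6.40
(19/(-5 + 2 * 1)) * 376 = -2381.33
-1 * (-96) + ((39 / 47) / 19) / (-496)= 42521049 / 442928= 96.00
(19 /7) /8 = 19 /56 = 0.34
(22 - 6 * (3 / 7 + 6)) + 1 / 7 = -115 / 7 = -16.43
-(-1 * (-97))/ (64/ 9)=-873/ 64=-13.64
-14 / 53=-0.26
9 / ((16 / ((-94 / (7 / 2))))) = -423 / 28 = -15.11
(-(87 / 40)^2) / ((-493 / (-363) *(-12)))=0.29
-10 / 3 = -3.33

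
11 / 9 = 1.22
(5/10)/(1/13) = 13/2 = 6.50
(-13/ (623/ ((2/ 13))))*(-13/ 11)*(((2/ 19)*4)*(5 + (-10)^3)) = -206960/ 130207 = -1.59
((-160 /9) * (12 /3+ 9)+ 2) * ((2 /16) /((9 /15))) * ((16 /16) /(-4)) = 5155 /432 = 11.93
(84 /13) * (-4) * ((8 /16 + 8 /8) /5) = -504 /65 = -7.75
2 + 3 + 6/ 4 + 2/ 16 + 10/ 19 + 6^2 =6559/ 152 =43.15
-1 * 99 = -99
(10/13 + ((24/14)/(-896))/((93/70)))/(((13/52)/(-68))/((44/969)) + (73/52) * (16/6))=4574460/21821737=0.21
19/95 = 1/5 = 0.20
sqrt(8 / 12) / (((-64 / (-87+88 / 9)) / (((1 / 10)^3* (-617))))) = -85763* sqrt(6) / 345600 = -0.61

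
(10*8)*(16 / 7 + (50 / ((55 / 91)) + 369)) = 2796720 / 77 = 36321.04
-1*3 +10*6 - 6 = 51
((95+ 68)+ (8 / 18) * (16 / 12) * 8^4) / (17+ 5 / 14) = 979118 / 6561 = 149.23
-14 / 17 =-0.82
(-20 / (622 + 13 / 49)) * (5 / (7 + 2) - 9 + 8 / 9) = 66640 / 274419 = 0.24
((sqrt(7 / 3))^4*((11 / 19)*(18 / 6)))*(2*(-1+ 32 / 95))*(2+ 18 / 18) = -67914 / 1805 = -37.63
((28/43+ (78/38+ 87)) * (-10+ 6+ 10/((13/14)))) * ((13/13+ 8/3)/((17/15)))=354713920/180557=1964.55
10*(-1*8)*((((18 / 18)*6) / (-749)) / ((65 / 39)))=288 / 749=0.38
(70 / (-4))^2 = 1225 / 4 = 306.25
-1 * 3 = -3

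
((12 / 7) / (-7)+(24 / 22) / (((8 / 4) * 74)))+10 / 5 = 35149 / 19943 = 1.76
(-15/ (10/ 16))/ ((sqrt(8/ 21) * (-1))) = 6 * sqrt(42) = 38.88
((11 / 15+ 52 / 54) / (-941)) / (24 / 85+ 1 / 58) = -225794 / 37526139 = -0.01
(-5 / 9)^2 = 25 / 81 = 0.31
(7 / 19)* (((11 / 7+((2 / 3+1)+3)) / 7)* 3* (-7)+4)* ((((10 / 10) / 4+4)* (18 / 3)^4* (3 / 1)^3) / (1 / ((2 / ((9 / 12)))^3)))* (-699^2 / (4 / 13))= 24276452772459.79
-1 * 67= -67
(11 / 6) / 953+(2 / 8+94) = 1077865 / 11436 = 94.25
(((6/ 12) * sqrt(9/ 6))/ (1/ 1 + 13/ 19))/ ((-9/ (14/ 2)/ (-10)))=665 * sqrt(6)/ 576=2.83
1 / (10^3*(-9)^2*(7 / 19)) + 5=5.00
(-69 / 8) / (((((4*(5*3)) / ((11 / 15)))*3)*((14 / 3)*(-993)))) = 253 / 33364800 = 0.00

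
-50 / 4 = -25 / 2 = -12.50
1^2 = 1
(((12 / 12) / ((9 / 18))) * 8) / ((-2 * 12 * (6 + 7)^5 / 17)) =-0.00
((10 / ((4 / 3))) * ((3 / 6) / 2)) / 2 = 0.94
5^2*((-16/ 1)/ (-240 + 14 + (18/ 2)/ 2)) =800/ 443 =1.81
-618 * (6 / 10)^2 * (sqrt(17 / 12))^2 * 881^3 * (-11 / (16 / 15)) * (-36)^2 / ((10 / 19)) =547279197344713053 / 100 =5472791973447130.53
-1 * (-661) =661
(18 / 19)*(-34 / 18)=-34 / 19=-1.79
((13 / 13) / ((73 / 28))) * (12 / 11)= 336 / 803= 0.42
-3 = -3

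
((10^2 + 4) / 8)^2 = 169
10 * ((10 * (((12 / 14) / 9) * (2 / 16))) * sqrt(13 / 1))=25 * sqrt(13) / 21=4.29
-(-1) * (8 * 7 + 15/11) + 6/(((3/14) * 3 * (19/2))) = 36583/627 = 58.35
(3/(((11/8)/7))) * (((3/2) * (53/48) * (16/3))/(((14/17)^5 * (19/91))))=978281473/573496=1705.82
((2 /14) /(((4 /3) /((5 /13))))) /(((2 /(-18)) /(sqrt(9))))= -405 /364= -1.11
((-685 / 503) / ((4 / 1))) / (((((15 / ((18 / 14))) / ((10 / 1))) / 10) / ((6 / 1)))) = -61650 / 3521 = -17.51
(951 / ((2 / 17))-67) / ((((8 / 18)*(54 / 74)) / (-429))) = -84830603 / 8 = -10603825.38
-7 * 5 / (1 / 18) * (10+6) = -10080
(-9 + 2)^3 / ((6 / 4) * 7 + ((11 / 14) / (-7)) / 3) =-50421 / 1538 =-32.78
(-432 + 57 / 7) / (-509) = 2967 / 3563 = 0.83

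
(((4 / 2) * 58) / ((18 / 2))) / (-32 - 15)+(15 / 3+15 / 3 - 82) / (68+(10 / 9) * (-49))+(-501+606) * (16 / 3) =14305552 / 25803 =554.41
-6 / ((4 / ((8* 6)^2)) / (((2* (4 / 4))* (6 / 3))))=-13824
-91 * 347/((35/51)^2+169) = -82131777/440794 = -186.33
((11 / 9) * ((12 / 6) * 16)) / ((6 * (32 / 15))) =55 / 18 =3.06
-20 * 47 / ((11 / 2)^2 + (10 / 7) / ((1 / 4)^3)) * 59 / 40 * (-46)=1785812 / 3407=524.16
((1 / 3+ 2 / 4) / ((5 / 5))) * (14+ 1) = 25 / 2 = 12.50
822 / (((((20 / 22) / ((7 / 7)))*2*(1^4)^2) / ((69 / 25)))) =311949 / 250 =1247.80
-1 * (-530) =530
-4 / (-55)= 4 / 55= 0.07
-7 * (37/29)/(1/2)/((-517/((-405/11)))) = -209790/164923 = -1.27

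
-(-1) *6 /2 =3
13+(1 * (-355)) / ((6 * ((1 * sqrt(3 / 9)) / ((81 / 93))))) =13 - 3195 * sqrt(3) / 62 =-76.26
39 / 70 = 0.56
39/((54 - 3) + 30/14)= 91/124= 0.73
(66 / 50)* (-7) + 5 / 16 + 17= 3229 / 400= 8.07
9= 9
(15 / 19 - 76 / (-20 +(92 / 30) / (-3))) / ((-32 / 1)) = -0.14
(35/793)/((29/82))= 2870/22997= 0.12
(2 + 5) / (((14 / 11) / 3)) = 33 / 2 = 16.50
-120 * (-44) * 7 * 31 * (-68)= -77911680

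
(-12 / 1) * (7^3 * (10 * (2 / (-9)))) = 27440 / 3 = 9146.67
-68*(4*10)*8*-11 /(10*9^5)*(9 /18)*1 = 11968 /59049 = 0.20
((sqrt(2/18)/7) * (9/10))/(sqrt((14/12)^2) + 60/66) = 99/4795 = 0.02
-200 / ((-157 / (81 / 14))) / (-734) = -4050 / 403333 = -0.01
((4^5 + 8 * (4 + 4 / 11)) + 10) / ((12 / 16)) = 47032 / 33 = 1425.21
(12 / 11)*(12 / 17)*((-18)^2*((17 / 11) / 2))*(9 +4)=303264 / 121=2506.31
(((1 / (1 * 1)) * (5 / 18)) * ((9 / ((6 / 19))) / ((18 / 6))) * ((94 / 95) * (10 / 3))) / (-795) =-47 / 4293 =-0.01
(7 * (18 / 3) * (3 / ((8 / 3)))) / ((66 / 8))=63 / 11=5.73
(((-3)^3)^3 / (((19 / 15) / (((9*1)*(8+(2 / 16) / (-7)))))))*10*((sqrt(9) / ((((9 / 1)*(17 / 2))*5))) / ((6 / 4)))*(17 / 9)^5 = -186669435 / 133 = -1403529.59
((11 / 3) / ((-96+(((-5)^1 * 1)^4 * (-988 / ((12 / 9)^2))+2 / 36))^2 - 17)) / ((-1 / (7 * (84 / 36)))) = -77616 / 156445786271209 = -0.00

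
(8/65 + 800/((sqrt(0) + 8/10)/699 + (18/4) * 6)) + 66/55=189855734/6133985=30.95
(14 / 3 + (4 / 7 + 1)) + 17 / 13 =2060 / 273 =7.55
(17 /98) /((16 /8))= 17 /196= 0.09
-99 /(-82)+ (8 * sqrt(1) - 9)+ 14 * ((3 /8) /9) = 389 /492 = 0.79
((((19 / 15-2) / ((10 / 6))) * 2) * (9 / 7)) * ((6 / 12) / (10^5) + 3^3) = -534600099 / 17500000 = -30.55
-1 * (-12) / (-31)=-12 / 31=-0.39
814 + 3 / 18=4885 / 6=814.17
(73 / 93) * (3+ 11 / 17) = 146 / 51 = 2.86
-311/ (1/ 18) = -5598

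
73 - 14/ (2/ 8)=17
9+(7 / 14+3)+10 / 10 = 27 / 2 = 13.50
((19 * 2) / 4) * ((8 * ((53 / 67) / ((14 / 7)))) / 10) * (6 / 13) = 6042 / 4355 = 1.39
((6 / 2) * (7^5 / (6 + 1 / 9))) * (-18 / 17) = -8168202 / 935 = -8736.04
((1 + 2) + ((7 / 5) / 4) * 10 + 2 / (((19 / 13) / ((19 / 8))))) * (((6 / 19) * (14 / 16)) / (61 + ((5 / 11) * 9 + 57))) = 9009 / 408272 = 0.02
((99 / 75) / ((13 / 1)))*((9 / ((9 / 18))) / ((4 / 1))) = 297 / 650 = 0.46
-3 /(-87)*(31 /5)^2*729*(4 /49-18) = -615099582 /35525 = -17314.56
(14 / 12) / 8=7 / 48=0.15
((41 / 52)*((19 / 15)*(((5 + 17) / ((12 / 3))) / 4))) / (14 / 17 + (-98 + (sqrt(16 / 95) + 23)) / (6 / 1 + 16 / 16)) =-3257685299 / 23462690784-2476441*sqrt(95) / 29328363480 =-0.14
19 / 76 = 1 / 4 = 0.25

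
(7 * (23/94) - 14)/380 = -231/7144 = -0.03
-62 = -62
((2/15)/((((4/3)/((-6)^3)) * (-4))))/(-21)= -9/35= -0.26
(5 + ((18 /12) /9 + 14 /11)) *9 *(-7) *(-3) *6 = 80325 /11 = 7302.27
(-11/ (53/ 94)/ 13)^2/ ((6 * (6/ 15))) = 1336445/ 1424163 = 0.94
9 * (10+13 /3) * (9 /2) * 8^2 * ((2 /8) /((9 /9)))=9288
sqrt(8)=2 * sqrt(2)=2.83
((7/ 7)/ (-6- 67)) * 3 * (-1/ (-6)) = -1/ 146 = -0.01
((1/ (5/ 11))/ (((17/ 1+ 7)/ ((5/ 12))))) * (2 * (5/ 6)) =55/ 864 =0.06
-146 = -146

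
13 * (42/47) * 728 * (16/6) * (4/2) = 2119936/47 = 45105.02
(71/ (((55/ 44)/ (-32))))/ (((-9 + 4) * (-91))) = -9088/ 2275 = -3.99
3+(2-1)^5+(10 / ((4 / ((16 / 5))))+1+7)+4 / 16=20.25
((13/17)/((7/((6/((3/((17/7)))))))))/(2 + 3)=26/245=0.11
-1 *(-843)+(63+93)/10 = 4293/5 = 858.60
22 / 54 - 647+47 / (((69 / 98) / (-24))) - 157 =-1493927 / 621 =-2405.68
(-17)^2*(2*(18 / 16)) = 2601 / 4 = 650.25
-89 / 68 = -1.31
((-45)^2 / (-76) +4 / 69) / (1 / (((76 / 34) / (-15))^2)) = -2648999 / 4486725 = -0.59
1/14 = 0.07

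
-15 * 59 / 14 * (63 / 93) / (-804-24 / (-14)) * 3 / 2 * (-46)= -3.68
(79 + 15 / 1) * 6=564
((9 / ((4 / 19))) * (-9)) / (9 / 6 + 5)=-1539 / 26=-59.19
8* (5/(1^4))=40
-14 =-14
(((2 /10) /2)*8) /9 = 4 /45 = 0.09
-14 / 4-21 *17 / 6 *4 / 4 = -63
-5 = -5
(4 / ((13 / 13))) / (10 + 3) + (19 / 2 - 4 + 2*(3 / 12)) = 82 / 13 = 6.31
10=10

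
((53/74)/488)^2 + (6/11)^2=46947095473/157793261824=0.30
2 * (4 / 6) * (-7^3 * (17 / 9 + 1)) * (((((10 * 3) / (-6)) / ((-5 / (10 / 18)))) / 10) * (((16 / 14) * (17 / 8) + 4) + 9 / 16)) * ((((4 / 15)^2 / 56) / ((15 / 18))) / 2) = -2639 / 6750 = -0.39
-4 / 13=-0.31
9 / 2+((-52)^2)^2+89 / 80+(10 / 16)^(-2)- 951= 2924269269 / 400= 7310673.17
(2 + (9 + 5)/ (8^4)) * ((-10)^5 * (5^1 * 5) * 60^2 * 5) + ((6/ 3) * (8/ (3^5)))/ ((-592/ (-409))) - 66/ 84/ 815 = -18497273419766255047/ 205174620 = -90153808593.71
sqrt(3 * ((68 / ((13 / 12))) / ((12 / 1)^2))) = sqrt(221) / 13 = 1.14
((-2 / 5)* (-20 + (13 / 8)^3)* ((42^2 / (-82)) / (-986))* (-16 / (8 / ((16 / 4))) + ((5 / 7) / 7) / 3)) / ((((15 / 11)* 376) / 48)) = -310805649 / 3040035200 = -0.10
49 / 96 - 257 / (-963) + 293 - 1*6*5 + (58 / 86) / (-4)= 349304707 / 1325088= 263.61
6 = 6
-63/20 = -3.15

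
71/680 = 0.10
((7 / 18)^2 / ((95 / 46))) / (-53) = -1127 / 815670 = -0.00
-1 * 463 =-463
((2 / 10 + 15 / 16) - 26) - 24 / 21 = -14563 / 560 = -26.01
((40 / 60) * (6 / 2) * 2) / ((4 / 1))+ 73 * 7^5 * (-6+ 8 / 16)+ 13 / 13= -13496017 / 2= -6748008.50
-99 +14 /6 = -290 /3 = -96.67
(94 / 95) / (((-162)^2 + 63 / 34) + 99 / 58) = 46342 / 1229304465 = 0.00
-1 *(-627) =627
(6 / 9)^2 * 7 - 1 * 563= -5039 / 9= -559.89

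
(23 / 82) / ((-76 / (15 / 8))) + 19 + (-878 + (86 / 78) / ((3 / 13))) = -383296033 / 448704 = -854.23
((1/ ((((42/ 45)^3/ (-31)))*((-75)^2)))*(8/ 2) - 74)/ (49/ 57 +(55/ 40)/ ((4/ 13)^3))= -1.54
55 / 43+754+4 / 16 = 755.53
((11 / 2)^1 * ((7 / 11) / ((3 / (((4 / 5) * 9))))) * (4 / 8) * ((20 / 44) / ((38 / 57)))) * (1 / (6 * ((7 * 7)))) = 3 / 308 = 0.01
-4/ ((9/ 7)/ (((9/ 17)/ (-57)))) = 28/ 969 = 0.03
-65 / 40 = -13 / 8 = -1.62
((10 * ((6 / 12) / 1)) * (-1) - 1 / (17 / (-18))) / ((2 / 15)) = -1005 / 34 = -29.56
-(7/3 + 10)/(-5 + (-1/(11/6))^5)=2.44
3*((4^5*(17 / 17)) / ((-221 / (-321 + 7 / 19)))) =18714624 / 4199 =4456.92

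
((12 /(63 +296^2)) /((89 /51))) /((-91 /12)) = -7344 /710112221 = -0.00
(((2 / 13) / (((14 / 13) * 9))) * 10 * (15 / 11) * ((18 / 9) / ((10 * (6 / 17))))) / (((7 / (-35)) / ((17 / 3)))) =-7225 / 2079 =-3.48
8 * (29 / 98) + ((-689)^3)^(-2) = 12410043982098053925 / 5242173751058660689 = 2.37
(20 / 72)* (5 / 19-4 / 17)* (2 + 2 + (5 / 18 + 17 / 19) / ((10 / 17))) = 20497 / 441864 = 0.05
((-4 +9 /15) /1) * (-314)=5338 /5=1067.60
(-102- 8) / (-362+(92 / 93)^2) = 475695 / 1561237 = 0.30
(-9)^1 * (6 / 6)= -9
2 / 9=0.22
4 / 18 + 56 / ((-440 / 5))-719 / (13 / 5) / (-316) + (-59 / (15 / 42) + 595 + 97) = 1072164113 / 2033460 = 527.26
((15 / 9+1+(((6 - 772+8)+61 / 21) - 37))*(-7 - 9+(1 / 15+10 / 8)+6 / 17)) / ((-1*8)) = -13462257 / 9520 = -1414.10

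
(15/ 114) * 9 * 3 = 135/ 38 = 3.55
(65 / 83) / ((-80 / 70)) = -455 / 664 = -0.69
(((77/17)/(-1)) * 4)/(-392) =11/238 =0.05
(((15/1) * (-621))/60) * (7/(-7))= 621/4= 155.25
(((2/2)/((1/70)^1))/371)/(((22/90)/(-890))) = -400500/583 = -686.96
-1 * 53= -53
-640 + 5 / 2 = -1275 / 2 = -637.50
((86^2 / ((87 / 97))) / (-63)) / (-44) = 179353 / 60291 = 2.97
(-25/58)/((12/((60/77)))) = -0.03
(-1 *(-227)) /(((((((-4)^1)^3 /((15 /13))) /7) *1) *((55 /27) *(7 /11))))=-18387 /832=-22.10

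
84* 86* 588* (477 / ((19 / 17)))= 1812878768.84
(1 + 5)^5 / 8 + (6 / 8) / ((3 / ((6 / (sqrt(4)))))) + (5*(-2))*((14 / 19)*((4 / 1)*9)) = 53769 / 76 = 707.49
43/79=0.54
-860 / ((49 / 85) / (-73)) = 108904.08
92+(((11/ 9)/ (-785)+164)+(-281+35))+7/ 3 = 87124/ 7065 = 12.33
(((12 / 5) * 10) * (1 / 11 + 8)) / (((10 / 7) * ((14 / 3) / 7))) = 11214 / 55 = 203.89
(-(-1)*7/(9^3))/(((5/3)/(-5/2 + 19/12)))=-77/14580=-0.01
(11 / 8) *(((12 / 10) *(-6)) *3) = -297 / 10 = -29.70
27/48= 9/16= 0.56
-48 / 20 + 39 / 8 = 99 / 40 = 2.48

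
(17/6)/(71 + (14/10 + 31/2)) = 85/2637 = 0.03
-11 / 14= -0.79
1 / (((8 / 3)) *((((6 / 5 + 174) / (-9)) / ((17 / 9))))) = -85 / 2336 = -0.04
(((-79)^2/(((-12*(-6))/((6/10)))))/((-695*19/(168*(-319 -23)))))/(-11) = -786366/38225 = -20.57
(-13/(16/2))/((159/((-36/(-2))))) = -39/212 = -0.18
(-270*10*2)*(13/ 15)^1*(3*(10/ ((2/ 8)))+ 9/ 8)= -566865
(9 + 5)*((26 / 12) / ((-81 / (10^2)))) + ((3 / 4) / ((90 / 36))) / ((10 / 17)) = -36.94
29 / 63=0.46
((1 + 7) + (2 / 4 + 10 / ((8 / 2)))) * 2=22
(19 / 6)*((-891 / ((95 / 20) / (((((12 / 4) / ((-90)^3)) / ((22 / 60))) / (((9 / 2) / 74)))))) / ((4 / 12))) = 74 / 225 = 0.33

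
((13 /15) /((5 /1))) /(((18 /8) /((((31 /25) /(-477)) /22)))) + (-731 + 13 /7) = -451924115642 /619801875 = -729.14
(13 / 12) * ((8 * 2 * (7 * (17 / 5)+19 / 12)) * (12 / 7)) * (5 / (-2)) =-39598 / 21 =-1885.62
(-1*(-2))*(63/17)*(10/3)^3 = 14000/51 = 274.51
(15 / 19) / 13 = 15 / 247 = 0.06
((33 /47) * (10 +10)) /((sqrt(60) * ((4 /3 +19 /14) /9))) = 6.06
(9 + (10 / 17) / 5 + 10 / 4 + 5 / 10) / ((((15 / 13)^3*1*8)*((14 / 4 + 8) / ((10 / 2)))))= 226291 / 527850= 0.43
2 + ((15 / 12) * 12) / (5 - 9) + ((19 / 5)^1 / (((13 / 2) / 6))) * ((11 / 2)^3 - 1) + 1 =579.33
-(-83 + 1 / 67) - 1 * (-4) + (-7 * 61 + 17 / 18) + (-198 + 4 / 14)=-4531537 / 8442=-536.78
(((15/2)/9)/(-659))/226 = -5/893604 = -0.00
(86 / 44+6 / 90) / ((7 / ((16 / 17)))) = 5336 / 19635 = 0.27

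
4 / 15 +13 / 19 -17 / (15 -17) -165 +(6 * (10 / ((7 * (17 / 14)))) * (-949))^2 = 7392107384393 / 164730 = 44874081.13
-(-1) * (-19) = -19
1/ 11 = 0.09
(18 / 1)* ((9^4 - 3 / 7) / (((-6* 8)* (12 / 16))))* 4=-91848 / 7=-13121.14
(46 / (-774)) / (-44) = 0.00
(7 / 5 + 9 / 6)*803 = 23287 / 10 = 2328.70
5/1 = 5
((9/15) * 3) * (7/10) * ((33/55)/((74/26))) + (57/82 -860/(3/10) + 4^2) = -2849.71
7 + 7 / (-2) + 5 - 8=1 / 2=0.50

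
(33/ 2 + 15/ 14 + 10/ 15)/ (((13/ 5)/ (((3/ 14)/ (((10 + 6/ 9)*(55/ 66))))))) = 3447/ 20384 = 0.17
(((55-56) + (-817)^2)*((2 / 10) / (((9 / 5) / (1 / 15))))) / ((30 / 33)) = 1223728 / 225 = 5438.79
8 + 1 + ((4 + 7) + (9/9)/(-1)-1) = 18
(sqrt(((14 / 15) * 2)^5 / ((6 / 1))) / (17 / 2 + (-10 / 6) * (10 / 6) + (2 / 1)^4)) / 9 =1568 * sqrt(70) / 1319625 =0.01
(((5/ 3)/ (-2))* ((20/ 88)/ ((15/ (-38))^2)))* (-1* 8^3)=184832/ 297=622.33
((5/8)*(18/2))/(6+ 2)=45/64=0.70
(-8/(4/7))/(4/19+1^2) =-266/23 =-11.57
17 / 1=17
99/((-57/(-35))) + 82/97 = 113593/1843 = 61.63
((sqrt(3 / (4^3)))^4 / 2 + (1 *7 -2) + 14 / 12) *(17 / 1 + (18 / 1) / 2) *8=1970527 / 1536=1282.90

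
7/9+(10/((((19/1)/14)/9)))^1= 11473/171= 67.09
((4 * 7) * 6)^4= 796594176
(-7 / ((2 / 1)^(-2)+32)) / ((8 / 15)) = -0.41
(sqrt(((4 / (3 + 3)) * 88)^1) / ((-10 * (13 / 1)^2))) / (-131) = 0.00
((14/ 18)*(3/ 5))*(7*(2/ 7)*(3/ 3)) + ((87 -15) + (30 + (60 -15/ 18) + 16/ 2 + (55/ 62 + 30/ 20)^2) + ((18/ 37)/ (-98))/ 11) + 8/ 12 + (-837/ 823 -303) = -60356515856963/ 473189355870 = -127.55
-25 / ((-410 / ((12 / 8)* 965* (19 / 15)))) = 18335 / 164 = 111.80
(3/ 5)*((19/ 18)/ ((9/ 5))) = 19/ 54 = 0.35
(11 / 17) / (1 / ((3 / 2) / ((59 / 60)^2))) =59400 / 59177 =1.00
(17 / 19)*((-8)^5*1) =-557056 / 19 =-29318.74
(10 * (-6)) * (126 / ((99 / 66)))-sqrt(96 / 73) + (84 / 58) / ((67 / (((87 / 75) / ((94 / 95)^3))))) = -140235082365 / 27824564-4 * sqrt(438) / 73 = -5041.12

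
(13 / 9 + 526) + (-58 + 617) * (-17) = -80780 / 9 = -8975.56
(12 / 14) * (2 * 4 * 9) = 432 / 7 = 61.71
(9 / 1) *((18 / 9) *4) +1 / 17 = 1225 / 17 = 72.06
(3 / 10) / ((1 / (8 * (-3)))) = -7.20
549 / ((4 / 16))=2196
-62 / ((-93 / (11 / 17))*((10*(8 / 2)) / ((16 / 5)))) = 44 / 1275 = 0.03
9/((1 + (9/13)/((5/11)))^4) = 0.22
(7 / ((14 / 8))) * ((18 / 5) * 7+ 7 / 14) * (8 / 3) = 4112 / 15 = 274.13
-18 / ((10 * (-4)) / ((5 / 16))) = 0.14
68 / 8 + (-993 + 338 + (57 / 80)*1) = -51663 / 80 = -645.79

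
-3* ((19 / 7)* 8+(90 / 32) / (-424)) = -3092559 / 47488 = -65.12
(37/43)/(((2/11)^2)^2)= 541717/688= 787.38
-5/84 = -0.06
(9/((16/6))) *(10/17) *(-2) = -135/34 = -3.97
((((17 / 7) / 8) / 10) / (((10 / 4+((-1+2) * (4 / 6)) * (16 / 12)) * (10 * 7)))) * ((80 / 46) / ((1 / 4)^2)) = 1224 / 343735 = 0.00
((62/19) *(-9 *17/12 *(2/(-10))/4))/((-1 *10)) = -0.21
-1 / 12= -0.08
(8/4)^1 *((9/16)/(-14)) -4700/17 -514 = -1505209/1904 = -790.55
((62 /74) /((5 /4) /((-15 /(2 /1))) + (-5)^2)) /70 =93 /192955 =0.00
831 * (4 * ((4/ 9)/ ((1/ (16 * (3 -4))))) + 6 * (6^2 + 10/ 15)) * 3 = 477548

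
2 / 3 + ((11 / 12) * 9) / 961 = 7787 / 11532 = 0.68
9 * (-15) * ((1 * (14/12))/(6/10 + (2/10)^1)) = -1575/8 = -196.88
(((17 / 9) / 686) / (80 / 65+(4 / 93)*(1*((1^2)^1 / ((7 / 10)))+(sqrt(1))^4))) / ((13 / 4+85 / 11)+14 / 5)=75361 / 503479410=0.00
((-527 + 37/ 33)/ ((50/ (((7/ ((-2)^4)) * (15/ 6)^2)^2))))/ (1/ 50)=-265733125/ 67584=-3931.89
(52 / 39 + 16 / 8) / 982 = 5 / 1473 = 0.00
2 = 2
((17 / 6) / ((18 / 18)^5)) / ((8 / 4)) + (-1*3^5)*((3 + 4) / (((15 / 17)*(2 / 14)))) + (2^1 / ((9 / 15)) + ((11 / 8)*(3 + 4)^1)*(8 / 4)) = -67353 / 5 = -13470.60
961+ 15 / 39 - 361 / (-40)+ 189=1159.41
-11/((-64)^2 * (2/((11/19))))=-121/155648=-0.00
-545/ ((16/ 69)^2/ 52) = -33731685/ 64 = -527057.58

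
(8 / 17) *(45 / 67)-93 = -105567 / 1139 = -92.68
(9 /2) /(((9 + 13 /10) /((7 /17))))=315 /1751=0.18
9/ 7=1.29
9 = 9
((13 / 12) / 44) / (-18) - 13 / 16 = -7735 / 9504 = -0.81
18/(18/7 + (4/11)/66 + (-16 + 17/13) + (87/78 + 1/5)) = -5945940/3567559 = -1.67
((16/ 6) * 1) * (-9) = -24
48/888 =2/37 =0.05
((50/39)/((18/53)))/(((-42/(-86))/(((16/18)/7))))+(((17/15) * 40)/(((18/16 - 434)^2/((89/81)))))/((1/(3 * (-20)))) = 5377299733240/5568932369637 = 0.97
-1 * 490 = -490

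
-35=-35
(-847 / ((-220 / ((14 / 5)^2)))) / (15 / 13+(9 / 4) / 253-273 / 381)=6303973676 / 93190375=67.65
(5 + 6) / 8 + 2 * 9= 19.38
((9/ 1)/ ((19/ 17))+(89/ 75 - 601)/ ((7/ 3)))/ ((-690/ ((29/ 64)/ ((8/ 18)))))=72032433/ 195776000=0.37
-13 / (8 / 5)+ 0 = -8.12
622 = 622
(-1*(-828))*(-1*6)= -4968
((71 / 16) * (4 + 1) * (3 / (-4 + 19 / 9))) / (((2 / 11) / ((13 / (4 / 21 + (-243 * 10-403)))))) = 28783755 / 32362016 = 0.89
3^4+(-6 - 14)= 61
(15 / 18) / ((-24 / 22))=-55 / 72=-0.76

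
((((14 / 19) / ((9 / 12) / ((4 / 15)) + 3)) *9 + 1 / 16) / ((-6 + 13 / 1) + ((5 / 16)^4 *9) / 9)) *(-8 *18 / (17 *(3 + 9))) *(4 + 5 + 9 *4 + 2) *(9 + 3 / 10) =-39299014656 / 741893855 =-52.97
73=73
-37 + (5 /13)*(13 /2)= -69 /2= -34.50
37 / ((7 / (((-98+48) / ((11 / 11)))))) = -1850 / 7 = -264.29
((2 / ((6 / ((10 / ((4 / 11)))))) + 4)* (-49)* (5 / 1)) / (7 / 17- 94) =329035 / 9546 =34.47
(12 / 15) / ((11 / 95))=76 / 11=6.91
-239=-239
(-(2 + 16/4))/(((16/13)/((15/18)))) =-65/16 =-4.06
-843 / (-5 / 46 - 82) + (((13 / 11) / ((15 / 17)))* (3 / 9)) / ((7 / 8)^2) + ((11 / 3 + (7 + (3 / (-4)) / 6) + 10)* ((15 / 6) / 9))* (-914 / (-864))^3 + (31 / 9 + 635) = 77527561270634275909 / 118173333599354880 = 656.05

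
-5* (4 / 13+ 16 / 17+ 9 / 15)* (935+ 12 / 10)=-8654.55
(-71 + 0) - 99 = -170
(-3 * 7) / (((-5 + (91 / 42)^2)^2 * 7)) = -32.13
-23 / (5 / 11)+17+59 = 127 / 5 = 25.40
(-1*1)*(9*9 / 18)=-4.50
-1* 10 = -10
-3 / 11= -0.27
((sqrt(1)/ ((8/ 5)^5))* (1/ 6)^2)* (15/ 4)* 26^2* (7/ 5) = 3696875/ 393216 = 9.40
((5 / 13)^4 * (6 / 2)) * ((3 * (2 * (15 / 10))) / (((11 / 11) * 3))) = 5625 / 28561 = 0.20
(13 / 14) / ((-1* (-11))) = 13 / 154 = 0.08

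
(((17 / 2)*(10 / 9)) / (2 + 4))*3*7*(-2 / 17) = -35 / 9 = -3.89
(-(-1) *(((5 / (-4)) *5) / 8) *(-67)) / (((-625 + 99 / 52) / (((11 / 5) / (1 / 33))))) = -1580865 / 259208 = -6.10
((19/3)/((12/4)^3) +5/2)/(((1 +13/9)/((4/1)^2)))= 1772/99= 17.90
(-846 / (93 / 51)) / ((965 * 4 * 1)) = -7191 / 59830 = -0.12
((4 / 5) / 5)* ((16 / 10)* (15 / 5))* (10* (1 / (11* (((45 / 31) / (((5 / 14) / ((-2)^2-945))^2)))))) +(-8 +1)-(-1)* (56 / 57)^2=-46789581443897 / 7753320337455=-6.03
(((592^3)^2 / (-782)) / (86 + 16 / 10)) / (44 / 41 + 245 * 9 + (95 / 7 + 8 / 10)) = -38606653587875430400 / 136421468301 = -282995441.03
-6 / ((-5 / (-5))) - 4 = -10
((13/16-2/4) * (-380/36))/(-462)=0.01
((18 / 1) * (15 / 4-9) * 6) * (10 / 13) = -436.15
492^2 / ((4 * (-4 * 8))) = -15129 / 8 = -1891.12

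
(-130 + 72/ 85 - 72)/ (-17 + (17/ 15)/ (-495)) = 12695265/ 1073057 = 11.83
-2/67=-0.03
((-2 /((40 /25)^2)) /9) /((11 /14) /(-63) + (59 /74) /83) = 30.29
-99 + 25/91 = -8984/91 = -98.73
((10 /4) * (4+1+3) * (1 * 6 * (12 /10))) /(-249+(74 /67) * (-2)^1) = -9648 /16831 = -0.57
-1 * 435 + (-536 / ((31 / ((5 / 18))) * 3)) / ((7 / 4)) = -2554025 / 5859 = -435.91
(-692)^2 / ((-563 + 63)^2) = 29929 / 15625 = 1.92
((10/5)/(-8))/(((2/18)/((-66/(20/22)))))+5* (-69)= -3633/20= -181.65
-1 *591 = -591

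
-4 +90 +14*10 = 226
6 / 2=3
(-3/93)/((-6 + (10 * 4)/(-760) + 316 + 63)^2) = -361/1556553276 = -0.00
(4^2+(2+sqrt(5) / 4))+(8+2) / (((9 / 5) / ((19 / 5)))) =sqrt(5) / 4+352 / 9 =39.67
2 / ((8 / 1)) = 1 / 4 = 0.25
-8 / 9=-0.89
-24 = -24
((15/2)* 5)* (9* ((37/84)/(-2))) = -8325/112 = -74.33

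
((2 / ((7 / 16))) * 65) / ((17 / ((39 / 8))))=10140 / 119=85.21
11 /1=11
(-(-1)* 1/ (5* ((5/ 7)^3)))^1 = 343/ 625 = 0.55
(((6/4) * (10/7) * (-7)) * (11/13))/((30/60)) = -330/13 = -25.38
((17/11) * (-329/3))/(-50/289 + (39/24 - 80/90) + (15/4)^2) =-77586096/6695249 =-11.59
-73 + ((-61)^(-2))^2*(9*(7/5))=-5053731902/69229205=-73.00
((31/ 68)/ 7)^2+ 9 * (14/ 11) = 11.46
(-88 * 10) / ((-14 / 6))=2640 / 7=377.14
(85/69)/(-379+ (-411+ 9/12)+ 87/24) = -136/86733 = -0.00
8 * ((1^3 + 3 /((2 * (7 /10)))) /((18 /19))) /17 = 1.56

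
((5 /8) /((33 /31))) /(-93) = -5 /792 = -0.01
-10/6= -5/3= -1.67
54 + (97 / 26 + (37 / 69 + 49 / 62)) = 1642207 / 27807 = 59.06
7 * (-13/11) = -91/11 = -8.27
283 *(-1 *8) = -2264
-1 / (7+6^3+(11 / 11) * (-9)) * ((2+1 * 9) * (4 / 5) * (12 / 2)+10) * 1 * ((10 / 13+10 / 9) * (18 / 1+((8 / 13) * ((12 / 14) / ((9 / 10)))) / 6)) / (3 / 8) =-26.63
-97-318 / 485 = -47363 / 485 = -97.66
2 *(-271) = -542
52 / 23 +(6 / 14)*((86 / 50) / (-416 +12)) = 2.26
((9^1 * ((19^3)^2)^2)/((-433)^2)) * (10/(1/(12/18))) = 132798895143969660/187489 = 708302327837.74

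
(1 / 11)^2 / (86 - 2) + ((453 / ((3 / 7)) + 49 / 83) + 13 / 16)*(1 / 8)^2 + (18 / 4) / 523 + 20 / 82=77754015897025 / 4630930461696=16.79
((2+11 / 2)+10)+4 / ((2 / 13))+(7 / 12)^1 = 529 / 12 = 44.08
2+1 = 3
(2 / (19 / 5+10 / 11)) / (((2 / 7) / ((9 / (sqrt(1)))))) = 13.38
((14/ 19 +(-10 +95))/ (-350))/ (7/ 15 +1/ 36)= -29322/ 59185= -0.50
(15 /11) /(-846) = -5 /3102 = -0.00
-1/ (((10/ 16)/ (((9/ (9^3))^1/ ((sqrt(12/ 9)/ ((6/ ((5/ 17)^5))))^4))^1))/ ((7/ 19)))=-2048372628950376551290406904/ 9059906005859375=-226092039765.71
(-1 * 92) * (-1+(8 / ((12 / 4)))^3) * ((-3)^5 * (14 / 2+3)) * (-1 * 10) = -40158000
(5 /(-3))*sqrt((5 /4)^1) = -5*sqrt(5) /6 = -1.86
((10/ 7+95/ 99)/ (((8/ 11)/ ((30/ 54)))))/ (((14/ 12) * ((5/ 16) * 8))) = 1655/ 2646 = 0.63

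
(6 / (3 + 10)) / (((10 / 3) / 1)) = 9 / 65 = 0.14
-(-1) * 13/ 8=13/ 8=1.62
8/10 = 4/5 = 0.80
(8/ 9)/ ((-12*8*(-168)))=1/ 18144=0.00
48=48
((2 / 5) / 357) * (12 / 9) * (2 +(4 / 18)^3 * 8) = 12176 / 3903795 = 0.00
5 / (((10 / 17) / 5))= 85 / 2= 42.50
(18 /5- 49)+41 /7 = -1384 /35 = -39.54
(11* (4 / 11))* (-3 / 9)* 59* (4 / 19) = -944 / 57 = -16.56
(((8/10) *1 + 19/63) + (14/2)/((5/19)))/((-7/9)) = -8726/245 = -35.62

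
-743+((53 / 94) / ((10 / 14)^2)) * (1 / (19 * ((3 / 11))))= -99496283 / 133950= -742.79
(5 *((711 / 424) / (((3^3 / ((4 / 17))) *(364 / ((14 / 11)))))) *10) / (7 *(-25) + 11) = -1975 / 126781512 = -0.00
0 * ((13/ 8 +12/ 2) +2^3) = 0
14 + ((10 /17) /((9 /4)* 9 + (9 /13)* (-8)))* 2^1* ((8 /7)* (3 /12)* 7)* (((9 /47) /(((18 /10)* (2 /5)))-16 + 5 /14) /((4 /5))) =9349526 /855729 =10.93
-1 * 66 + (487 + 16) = 437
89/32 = 2.78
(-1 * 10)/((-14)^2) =-5/98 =-0.05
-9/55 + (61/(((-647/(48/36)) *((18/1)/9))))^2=-33088709/207211455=-0.16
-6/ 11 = -0.55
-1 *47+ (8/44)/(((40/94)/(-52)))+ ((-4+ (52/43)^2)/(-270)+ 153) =15338066/183051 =83.79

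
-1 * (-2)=2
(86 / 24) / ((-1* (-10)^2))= -43 / 1200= -0.04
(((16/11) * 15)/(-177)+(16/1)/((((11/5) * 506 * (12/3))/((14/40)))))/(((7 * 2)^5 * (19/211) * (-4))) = 8454137/13422981273856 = 0.00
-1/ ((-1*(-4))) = -1/ 4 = -0.25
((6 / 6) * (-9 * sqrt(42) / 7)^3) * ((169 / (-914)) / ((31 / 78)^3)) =175395842856 * sqrt(42) / 667109863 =1703.91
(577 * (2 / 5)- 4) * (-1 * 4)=-4536 / 5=-907.20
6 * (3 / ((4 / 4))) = 18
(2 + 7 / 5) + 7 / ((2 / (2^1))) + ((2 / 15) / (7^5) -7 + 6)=2369789 / 252105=9.40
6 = 6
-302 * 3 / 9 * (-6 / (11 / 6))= 3624 / 11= 329.45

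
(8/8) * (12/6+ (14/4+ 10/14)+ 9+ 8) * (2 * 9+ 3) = 975/2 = 487.50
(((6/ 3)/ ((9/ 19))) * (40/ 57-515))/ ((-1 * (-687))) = -3.16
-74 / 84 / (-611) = 37 / 25662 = 0.00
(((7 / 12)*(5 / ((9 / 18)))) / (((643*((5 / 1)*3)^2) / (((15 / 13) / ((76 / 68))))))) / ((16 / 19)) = 119 / 2407392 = 0.00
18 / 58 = 9 / 29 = 0.31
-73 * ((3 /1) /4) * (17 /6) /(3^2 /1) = -1241 /72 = -17.24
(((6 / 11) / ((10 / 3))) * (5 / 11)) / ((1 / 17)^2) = 2601 / 121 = 21.50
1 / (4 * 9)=1 / 36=0.03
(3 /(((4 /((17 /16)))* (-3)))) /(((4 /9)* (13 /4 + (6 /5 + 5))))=-85 /1344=-0.06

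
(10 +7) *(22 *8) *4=11968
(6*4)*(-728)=-17472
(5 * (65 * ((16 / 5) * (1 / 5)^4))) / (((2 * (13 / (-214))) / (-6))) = 10272 / 125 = 82.18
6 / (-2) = -3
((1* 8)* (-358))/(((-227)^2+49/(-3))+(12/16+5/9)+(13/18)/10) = -32220/579533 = -0.06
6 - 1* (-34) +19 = 59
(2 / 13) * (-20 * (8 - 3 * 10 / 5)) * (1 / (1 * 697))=-80 / 9061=-0.01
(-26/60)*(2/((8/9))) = -0.98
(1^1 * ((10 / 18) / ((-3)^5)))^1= -5 / 2187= -0.00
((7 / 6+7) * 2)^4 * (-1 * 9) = -5764801 / 9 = -640533.44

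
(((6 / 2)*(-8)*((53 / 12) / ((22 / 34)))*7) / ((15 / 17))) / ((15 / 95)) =-4074322 / 495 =-8230.95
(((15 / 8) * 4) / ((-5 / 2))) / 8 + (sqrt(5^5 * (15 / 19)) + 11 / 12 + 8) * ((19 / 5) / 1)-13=2461 / 120 + 25 * sqrt(57)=209.25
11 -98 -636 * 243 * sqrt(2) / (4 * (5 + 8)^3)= -87 -38637 * sqrt(2) / 2197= -111.87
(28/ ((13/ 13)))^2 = 784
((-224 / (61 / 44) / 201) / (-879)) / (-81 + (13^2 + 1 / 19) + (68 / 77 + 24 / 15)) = 72096640 / 7137550503711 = 0.00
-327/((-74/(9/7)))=2943/518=5.68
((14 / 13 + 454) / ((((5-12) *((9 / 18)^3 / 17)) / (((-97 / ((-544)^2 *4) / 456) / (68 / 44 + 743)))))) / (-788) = -30943 / 11426285445120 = -0.00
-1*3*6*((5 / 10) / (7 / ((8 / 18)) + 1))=-0.54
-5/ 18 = -0.28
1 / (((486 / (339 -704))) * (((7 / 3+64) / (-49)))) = 17885 / 32238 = 0.55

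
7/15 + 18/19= 403/285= 1.41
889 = 889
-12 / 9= -4 / 3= -1.33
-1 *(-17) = 17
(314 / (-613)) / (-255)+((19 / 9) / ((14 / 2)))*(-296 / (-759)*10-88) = -63188355994 / 2491504785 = -25.36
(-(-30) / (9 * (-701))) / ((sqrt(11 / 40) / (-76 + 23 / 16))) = 5965 * sqrt(110) / 92532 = 0.68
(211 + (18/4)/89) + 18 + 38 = 47535/178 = 267.05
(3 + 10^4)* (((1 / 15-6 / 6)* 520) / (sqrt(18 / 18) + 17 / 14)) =-2192485.51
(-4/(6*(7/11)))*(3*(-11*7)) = 242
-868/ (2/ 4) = -1736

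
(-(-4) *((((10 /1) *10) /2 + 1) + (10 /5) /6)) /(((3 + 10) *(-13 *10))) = -308 /2535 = -0.12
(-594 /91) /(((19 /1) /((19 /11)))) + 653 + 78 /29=1728799 /2639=655.10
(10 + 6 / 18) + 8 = 55 / 3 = 18.33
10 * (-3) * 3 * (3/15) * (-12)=216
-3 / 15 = -1 / 5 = -0.20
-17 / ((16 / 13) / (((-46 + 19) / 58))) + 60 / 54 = 62983 / 8352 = 7.54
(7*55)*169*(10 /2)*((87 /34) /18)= 9434425 /204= 46247.18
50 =50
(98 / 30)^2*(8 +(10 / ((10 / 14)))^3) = 6607552 / 225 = 29366.90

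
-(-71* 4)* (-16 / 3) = -4544 / 3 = -1514.67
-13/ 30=-0.43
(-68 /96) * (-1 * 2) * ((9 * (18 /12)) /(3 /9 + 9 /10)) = 2295 /148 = 15.51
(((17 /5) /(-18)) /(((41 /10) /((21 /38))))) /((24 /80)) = -595 /7011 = -0.08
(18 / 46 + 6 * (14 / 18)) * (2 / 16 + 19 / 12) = 14309 / 1656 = 8.64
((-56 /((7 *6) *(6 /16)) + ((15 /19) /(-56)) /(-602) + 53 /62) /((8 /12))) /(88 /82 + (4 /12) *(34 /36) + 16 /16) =-1.70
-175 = -175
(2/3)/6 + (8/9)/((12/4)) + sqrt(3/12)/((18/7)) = 65/108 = 0.60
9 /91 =0.10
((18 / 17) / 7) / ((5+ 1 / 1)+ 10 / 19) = 171 / 7378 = 0.02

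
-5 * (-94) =470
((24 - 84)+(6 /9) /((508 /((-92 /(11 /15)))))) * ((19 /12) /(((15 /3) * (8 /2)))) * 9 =-479085 /11176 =-42.87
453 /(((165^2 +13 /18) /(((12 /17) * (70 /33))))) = 326160 /13091683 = 0.02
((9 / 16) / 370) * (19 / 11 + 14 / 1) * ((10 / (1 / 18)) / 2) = 2.15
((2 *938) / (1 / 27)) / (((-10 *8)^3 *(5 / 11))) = -0.22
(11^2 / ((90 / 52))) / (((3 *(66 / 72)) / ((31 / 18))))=17732 / 405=43.78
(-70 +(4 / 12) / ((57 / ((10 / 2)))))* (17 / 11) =-203405 / 1881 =-108.14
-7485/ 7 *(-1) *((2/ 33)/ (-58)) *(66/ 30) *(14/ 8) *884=-110279/ 29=-3802.72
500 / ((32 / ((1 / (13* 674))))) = 125 / 70096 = 0.00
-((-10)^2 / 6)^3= -125000 / 27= -4629.63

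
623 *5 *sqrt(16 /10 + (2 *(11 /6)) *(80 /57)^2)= 1246 *sqrt(1612410) /171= 9252.51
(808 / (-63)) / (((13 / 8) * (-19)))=6464 / 15561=0.42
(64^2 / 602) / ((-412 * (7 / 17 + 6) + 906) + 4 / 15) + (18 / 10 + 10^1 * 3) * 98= 1037753053902 / 332997805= 3116.40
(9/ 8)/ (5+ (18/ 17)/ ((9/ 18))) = 153/ 968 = 0.16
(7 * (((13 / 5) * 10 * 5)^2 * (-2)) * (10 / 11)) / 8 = -295750 / 11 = -26886.36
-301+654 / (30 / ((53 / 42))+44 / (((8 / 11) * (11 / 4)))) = -347782 / 1213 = -286.71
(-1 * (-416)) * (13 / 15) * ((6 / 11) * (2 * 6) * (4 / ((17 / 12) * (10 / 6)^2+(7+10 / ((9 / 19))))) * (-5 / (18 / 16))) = -49840128 / 38071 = -1309.14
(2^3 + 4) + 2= 14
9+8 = 17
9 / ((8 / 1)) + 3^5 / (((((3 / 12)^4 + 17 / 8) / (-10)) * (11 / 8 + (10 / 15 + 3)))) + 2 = -23558147 / 105512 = -223.27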